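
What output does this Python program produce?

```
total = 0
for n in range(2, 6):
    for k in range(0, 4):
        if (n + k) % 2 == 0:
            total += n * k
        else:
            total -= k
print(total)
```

n=2,k=0: even sum, total = 0+0 = 0
n=2,k=1: odd sum, total = 0-1 = -1
n=2,k=2: even sum, total = (-1)+4 = 3
n=2,k=3: odd sum, total = 3-3 = 0
n=3,k=0: odd sum, total = 0-0 = 0
n=3,k=1: even sum, total = 0+3 = 3
n=3,k=2: odd sum, total = 3-2 = 1
n=3,k=3: even sum, total = 1+9 = 10
n=4,k=0: even sum, total = 10+0 = 10
n=4,k=1: odd sum, total = 10-1 = 9
n=4,k=2: even sum, total = 9+8 = 17
n=4,k=3: odd sum, total = 17-3 = 14
n=5,k=0: odd sum, total = 14-0 = 14
n=5,k=1: even sum, total = 14+5 = 19
n=5,k=2: odd sum, total = 19-2 = 17
n=5,k=3: even sum, total = 17+15 = 32

32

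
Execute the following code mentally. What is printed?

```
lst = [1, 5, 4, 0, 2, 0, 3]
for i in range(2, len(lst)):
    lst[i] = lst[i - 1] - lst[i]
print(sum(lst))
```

2

i=2: lst[2] = 5-4 = 1 → [1, 5, 1, 0, 2, 0, 3]
i=3: lst[3] = 1-0 = 1 → [1, 5, 1, 1, 2, 0, 3]
i=4: lst[4] = 1-2 = -1 → [1, 5, 1, 1, -1, 0, 3]
i=5: lst[5] = (-1)-0 = -1 → [1, 5, 1, 1, -1, -1, 3]
i=6: lst[6] = (-1)-3 = -4 → [1, 5, 1, 1, -1, -1, -4]
sum = 2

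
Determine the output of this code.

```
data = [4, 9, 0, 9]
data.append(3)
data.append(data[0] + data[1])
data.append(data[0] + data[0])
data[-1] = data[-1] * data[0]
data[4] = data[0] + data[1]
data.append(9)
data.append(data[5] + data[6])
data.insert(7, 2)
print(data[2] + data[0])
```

append 3 → [4, 9, 0, 9, 3]
append data[0]+data[1] = 4+9 = 13 → [4, 9, 0, 9, 3, 13]
append data[0]+data[0] = 4+4 = 8 → [4, 9, 0, 9, 3, 13, 8]
data[-1] = data[-1]*data[0] = 8*4 = 32 → [4, 9, 0, 9, 3, 13, 32]
data[4] = data[0]+data[1] = 4+9 = 13 → [4, 9, 0, 9, 13, 13, 32]
append 9 → [4, 9, 0, 9, 13, 13, 32, 9]
append data[5]+data[6] = 13+32 = 45 → [4, 9, 0, 9, 13, 13, 32, 9, 45]
insert 2 at 7 → [4, 9, 0, 9, 13, 13, 32, 2, 9, 45]
data[2]+data[0] = 0+4 = 4

4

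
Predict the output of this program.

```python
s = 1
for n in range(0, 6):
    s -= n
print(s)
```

n=0: s = 1-0 = 1
n=1: s = 1-1 = 0
n=2: s = 0-2 = -2
n=3: s = (-2)-3 = -5
n=4: s = (-5)-4 = -9
n=5: s = (-9)-5 = -14

-14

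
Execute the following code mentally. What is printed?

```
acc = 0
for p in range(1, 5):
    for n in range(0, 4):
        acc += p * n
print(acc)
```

60

p=1,n=0: acc = 0+0 = 0
p=1,n=1: acc = 0+1 = 1
p=1,n=2: acc = 1+2 = 3
p=1,n=3: acc = 3+3 = 6
p=2,n=0: acc = 6+0 = 6
p=2,n=1: acc = 6+2 = 8
p=2,n=2: acc = 8+4 = 12
p=2,n=3: acc = 12+6 = 18
p=3,n=0: acc = 18+0 = 18
p=3,n=1: acc = 18+3 = 21
p=3,n=2: acc = 21+6 = 27
p=3,n=3: acc = 27+9 = 36
p=4,n=0: acc = 36+0 = 36
p=4,n=1: acc = 36+4 = 40
p=4,n=2: acc = 40+8 = 48
p=4,n=3: acc = 48+12 = 60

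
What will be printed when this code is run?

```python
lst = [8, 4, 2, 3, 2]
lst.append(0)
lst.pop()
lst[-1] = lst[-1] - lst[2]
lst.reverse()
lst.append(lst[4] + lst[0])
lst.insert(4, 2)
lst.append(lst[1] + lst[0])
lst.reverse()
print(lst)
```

append 0 → [8, 4, 2, 3, 2, 0]
pop() removes 0 → [8, 4, 2, 3, 2]
lst[-1] = lst[-1]-lst[2] = 2-2 = 0 → [8, 4, 2, 3, 0]
reverse → [0, 3, 2, 4, 8]
append lst[4]+lst[0] = 8+0 = 8 → [0, 3, 2, 4, 8, 8]
insert 2 at 4 → [0, 3, 2, 4, 2, 8, 8]
append lst[1]+lst[0] = 3+0 = 3 → [0, 3, 2, 4, 2, 8, 8, 3]
reverse → [3, 8, 8, 2, 4, 2, 3, 0]

[3, 8, 8, 2, 4, 2, 3, 0]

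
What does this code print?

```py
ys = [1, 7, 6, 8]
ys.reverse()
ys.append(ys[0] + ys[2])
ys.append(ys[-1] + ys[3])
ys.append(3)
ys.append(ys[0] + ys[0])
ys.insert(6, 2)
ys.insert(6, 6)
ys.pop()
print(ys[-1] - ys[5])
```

reverse → [8, 6, 7, 1]
append ys[0]+ys[2] = 8+7 = 15 → [8, 6, 7, 1, 15]
append ys[-1]+ys[3] = 15+1 = 16 → [8, 6, 7, 1, 15, 16]
append 3 → [8, 6, 7, 1, 15, 16, 3]
append ys[0]+ys[0] = 8+8 = 16 → [8, 6, 7, 1, 15, 16, 3, 16]
insert 2 at 6 → [8, 6, 7, 1, 15, 16, 2, 3, 16]
insert 6 at 6 → [8, 6, 7, 1, 15, 16, 6, 2, 3, 16]
pop() removes 16 → [8, 6, 7, 1, 15, 16, 6, 2, 3]
ys[-1]-ys[5] = 3-16 = -13

-13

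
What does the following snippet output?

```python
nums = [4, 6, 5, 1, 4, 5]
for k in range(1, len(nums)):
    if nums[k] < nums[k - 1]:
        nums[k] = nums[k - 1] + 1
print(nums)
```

[4, 6, 7, 8, 9, 10]

k=1: 6>=4, unchanged → [4, 6, 5, 1, 4, 5]
k=2: 5<6, nums[2] = 6+1 = 7 → [4, 6, 7, 1, 4, 5]
k=3: 1<7, nums[3] = 7+1 = 8 → [4, 6, 7, 8, 4, 5]
k=4: 4<8, nums[4] = 8+1 = 9 → [4, 6, 7, 8, 9, 5]
k=5: 5<9, nums[5] = 9+1 = 10 → [4, 6, 7, 8, 9, 10]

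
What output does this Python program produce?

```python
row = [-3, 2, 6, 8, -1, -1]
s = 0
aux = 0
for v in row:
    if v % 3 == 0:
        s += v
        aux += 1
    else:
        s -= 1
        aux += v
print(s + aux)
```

9

v=-3: %3==0, s = 0+(-3) = -3; aux=1
v=2: not %3==0, s = (-3)-1 = -4; aux=3
v=6: %3==0, s = (-4)+6 = 2; aux=4
v=8: not %3==0, s = 2-1 = 1; aux=12
v=-1: not %3==0, s = 1-1 = 0; aux=11
v=-1: not %3==0, s = 0-1 = -1; aux=10
s+aux = (-1)+10 = 9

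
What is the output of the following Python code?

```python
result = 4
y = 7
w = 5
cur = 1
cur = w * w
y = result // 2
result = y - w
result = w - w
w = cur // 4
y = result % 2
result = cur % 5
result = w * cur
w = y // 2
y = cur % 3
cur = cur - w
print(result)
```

150

cur = 5*5 = 25
y = 4//2 = 2
result = 2-5 = -3
result = 5-5 = 0
w = 25//4 = 6
y = 0%2 = 0
result = 25%5 = 0
result = 6*25 = 150
w = 0//2 = 0
y = 25%3 = 1
cur = 25-0 = 25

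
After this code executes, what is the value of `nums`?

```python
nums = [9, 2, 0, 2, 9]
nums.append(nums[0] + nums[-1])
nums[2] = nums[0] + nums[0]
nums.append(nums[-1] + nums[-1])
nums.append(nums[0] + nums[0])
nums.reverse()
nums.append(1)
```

append nums[0]+nums[-1] = 9+9 = 18 → [9, 2, 0, 2, 9, 18]
nums[2] = nums[0]+nums[0] = 9+9 = 18 → [9, 2, 18, 2, 9, 18]
append nums[-1]+nums[-1] = 18+18 = 36 → [9, 2, 18, 2, 9, 18, 36]
append nums[0]+nums[0] = 9+9 = 18 → [9, 2, 18, 2, 9, 18, 36, 18]
reverse → [18, 36, 18, 9, 2, 18, 2, 9]
append 1 → [18, 36, 18, 9, 2, 18, 2, 9, 1]

[18, 36, 18, 9, 2, 18, 2, 9, 1]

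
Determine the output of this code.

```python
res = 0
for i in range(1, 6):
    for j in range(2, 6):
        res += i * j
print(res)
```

i=1,j=2: res = 0+2 = 2
i=1,j=3: res = 2+3 = 5
i=1,j=4: res = 5+4 = 9
i=1,j=5: res = 9+5 = 14
i=2,j=2: res = 14+4 = 18
i=2,j=3: res = 18+6 = 24
i=2,j=4: res = 24+8 = 32
i=2,j=5: res = 32+10 = 42
i=3,j=2: res = 42+6 = 48
i=3,j=3: res = 48+9 = 57
i=3,j=4: res = 57+12 = 69
i=3,j=5: res = 69+15 = 84
i=4,j=2: res = 84+8 = 92
i=4,j=3: res = 92+12 = 104
i=4,j=4: res = 104+16 = 120
i=4,j=5: res = 120+20 = 140
i=5,j=2: res = 140+10 = 150
i=5,j=3: res = 150+15 = 165
i=5,j=4: res = 165+20 = 185
i=5,j=5: res = 185+25 = 210

210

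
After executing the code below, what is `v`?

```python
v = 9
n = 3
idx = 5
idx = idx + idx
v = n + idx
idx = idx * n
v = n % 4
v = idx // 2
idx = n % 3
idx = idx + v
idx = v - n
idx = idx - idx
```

15

idx = 5+5 = 10
v = 3+10 = 13
idx = 10*3 = 30
v = 3%4 = 3
v = 30//2 = 15
idx = 3%3 = 0
idx = 0+15 = 15
idx = 15-3 = 12
idx = 12-12 = 0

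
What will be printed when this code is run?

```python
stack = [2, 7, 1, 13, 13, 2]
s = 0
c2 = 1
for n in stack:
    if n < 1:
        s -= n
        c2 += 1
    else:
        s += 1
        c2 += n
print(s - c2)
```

-33

n=2: not <1, s = 0+1 = 1; c2=3
n=7: not <1, s = 1+1 = 2; c2=10
n=1: not <1, s = 2+1 = 3; c2=11
n=13: not <1, s = 3+1 = 4; c2=24
n=13: not <1, s = 4+1 = 5; c2=37
n=2: not <1, s = 5+1 = 6; c2=39
s-c2 = 6-39 = -33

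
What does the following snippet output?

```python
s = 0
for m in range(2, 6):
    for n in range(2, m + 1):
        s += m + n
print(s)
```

m=2,n=2: s = 0+4 = 4
m=3,n=2: s = 4+5 = 9
m=3,n=3: s = 9+6 = 15
m=4,n=2: s = 15+6 = 21
m=4,n=3: s = 21+7 = 28
m=4,n=4: s = 28+8 = 36
m=5,n=2: s = 36+7 = 43
m=5,n=3: s = 43+8 = 51
m=5,n=4: s = 51+9 = 60
m=5,n=5: s = 60+10 = 70

70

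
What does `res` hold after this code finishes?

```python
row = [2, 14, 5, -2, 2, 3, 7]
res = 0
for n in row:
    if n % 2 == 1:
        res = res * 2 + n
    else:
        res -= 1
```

n=2: not odd, res = 0-1 = -1
n=14: not odd, res = (-1)-1 = -2
n=5: odd, res = (-2)*2+5 = 1
n=-2: not odd, res = 1-1 = 0
n=2: not odd, res = 0-1 = -1
n=3: odd, res = (-1)*2+3 = 1
n=7: odd, res = 1*2+7 = 9

9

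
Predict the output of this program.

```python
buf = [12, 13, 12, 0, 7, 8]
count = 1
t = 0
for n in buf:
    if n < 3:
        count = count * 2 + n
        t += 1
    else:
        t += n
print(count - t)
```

n=12: not <3; t=12
n=13: not <3; t=25
n=12: not <3; t=37
n=0: <3, count = 1*2+0 = 2; t=38
n=7: not <3; t=45
n=8: not <3; t=53
count-t = 2-53 = -51

-51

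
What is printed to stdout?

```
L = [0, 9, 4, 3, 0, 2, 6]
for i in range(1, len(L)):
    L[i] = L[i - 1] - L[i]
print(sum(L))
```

-96

i=1: L[1] = 0-9 = -9 → [0, -9, 4, 3, 0, 2, 6]
i=2: L[2] = (-9)-4 = -13 → [0, -9, -13, 3, 0, 2, 6]
i=3: L[3] = (-13)-3 = -16 → [0, -9, -13, -16, 0, 2, 6]
i=4: L[4] = (-16)-0 = -16 → [0, -9, -13, -16, -16, 2, 6]
i=5: L[5] = (-16)-2 = -18 → [0, -9, -13, -16, -16, -18, 6]
i=6: L[6] = (-18)-6 = -24 → [0, -9, -13, -16, -16, -18, -24]
sum = -96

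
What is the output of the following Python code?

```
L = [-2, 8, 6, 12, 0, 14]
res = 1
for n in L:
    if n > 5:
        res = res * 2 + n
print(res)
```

n=-2: not >5
n=8: >5, res = 1*2+8 = 10
n=6: >5, res = 10*2+6 = 26
n=12: >5, res = 26*2+12 = 64
n=0: not >5
n=14: >5, res = 64*2+14 = 142

142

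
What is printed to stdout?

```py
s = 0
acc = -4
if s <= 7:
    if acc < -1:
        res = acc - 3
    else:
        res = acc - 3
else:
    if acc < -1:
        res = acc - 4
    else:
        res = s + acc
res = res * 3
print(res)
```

-21

s=0, acc=-4
s <= 7 is True; acc < -1 is True
→ res = acc - 3 = -7
res = (-7)*3 = -21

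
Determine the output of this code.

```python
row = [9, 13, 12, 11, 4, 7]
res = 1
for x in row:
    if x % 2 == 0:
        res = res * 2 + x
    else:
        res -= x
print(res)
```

-85

x=9: not even, res = 1-9 = -8
x=13: not even, res = (-8)-13 = -21
x=12: even, res = (-21)*2+12 = -30
x=11: not even, res = (-30)-11 = -41
x=4: even, res = (-41)*2+4 = -78
x=7: not even, res = (-78)-7 = -85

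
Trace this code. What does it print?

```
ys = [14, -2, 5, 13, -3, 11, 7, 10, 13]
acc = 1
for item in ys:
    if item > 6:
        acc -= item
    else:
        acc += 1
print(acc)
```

item=14: >6, acc = 1-14 = -13
item=-2: not >6, acc = (-13)+1 = -12
item=5: not >6, acc = (-12)+1 = -11
item=13: >6, acc = (-11)-13 = -24
item=-3: not >6, acc = (-24)+1 = -23
item=11: >6, acc = (-23)-11 = -34
item=7: >6, acc = (-34)-7 = -41
item=10: >6, acc = (-41)-10 = -51
item=13: >6, acc = (-51)-13 = -64

-64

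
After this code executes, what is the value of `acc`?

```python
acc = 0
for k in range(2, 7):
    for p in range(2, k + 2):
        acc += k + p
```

k=2,p=2: acc = 0+4 = 4
k=2,p=3: acc = 4+5 = 9
k=3,p=2: acc = 9+5 = 14
k=3,p=3: acc = 14+6 = 20
k=3,p=4: acc = 20+7 = 27
k=4,p=2: acc = 27+6 = 33
k=4,p=3: acc = 33+7 = 40
k=4,p=4: acc = 40+8 = 48
k=4,p=5: acc = 48+9 = 57
k=5,p=2: acc = 57+7 = 64
k=5,p=3: acc = 64+8 = 72
k=5,p=4: acc = 72+9 = 81
k=5,p=5: acc = 81+10 = 91
k=5,p=6: acc = 91+11 = 102
k=6,p=2: acc = 102+8 = 110
k=6,p=3: acc = 110+9 = 119
k=6,p=4: acc = 119+10 = 129
k=6,p=5: acc = 129+11 = 140
k=6,p=6: acc = 140+12 = 152
k=6,p=7: acc = 152+13 = 165

165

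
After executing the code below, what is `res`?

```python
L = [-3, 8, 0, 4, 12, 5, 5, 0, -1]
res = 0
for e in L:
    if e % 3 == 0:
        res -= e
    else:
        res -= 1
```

-14

e=-3: %3==0, res = 0-(-3) = 3
e=8: not %3==0, res = 3-1 = 2
e=0: %3==0, res = 2-0 = 2
e=4: not %3==0, res = 2-1 = 1
e=12: %3==0, res = 1-12 = -11
e=5: not %3==0, res = (-11)-1 = -12
e=5: not %3==0, res = (-12)-1 = -13
e=0: %3==0, res = (-13)-0 = -13
e=-1: not %3==0, res = (-13)-1 = -14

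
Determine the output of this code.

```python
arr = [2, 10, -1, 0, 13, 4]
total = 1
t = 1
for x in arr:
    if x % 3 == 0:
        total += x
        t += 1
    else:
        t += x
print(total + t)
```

31

x=2: not %3==0; t=3
x=10: not %3==0; t=13
x=-1: not %3==0; t=12
x=0: %3==0, total = 1+0 = 1; t=13
x=13: not %3==0; t=26
x=4: not %3==0; t=30
total+t = 1+30 = 31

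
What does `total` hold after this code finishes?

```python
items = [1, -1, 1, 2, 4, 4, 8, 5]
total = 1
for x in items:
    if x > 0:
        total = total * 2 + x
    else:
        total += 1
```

x=1: >0, total = 1*2+1 = 3
x=-1: not >0, total = 3+1 = 4
x=1: >0, total = 4*2+1 = 9
x=2: >0, total = 9*2+2 = 20
x=4: >0, total = 20*2+4 = 44
x=4: >0, total = 44*2+4 = 92
x=8: >0, total = 92*2+8 = 192
x=5: >0, total = 192*2+5 = 389

389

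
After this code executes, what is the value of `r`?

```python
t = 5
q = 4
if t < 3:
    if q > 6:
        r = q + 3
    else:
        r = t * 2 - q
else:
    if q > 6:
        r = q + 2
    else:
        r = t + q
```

t=5, q=4
t < 3 is False; q > 6 is False
→ r = t + q = 9

9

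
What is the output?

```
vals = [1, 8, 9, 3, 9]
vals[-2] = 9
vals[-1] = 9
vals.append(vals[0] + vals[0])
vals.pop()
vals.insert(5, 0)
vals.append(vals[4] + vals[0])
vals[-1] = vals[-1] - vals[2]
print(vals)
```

vals[-2] = 9 → [1, 8, 9, 9, 9]
vals[-1] = 9 → [1, 8, 9, 9, 9]
append vals[0]+vals[0] = 1+1 = 2 → [1, 8, 9, 9, 9, 2]
pop() removes 2 → [1, 8, 9, 9, 9]
insert 0 at 5 → [1, 8, 9, 9, 9, 0]
append vals[4]+vals[0] = 9+1 = 10 → [1, 8, 9, 9, 9, 0, 10]
vals[-1] = vals[-1]-vals[2] = 10-9 = 1 → [1, 8, 9, 9, 9, 0, 1]

[1, 8, 9, 9, 9, 0, 1]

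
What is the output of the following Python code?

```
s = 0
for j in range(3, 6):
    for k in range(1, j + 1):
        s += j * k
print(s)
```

j=3,k=1: s = 0+3 = 3
j=3,k=2: s = 3+6 = 9
j=3,k=3: s = 9+9 = 18
j=4,k=1: s = 18+4 = 22
j=4,k=2: s = 22+8 = 30
j=4,k=3: s = 30+12 = 42
j=4,k=4: s = 42+16 = 58
j=5,k=1: s = 58+5 = 63
j=5,k=2: s = 63+10 = 73
j=5,k=3: s = 73+15 = 88
j=5,k=4: s = 88+20 = 108
j=5,k=5: s = 108+25 = 133

133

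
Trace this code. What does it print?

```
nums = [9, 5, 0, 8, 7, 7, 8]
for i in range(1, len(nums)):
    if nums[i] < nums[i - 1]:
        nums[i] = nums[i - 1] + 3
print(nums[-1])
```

i=1: 5<9, nums[1] = 9+3 = 12 → [9, 12, 0, 8, 7, 7, 8]
i=2: 0<12, nums[2] = 12+3 = 15 → [9, 12, 15, 8, 7, 7, 8]
i=3: 8<15, nums[3] = 15+3 = 18 → [9, 12, 15, 18, 7, 7, 8]
i=4: 7<18, nums[4] = 18+3 = 21 → [9, 12, 15, 18, 21, 7, 8]
i=5: 7<21, nums[5] = 21+3 = 24 → [9, 12, 15, 18, 21, 24, 8]
i=6: 8<24, nums[6] = 24+3 = 27 → [9, 12, 15, 18, 21, 24, 27]

27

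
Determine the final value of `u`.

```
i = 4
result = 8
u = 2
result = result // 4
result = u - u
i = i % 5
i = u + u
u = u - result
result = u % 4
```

2

result = 8//4 = 2
result = 2-2 = 0
i = 4%5 = 4
i = 2+2 = 4
u = 2-0 = 2
result = 2%4 = 2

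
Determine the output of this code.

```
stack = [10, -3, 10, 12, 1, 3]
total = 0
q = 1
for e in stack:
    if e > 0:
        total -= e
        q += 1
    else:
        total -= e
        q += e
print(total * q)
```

e=10: >0, total = 0-10 = -10; q=2
e=-3: not >0, total = (-10)-(-3) = -7; q=-1
e=10: >0, total = (-7)-10 = -17; q=0
e=12: >0, total = (-17)-12 = -29; q=1
e=1: >0, total = (-29)-1 = -30; q=2
e=3: >0, total = (-30)-3 = -33; q=3
total*q = (-33)*3 = -99

-99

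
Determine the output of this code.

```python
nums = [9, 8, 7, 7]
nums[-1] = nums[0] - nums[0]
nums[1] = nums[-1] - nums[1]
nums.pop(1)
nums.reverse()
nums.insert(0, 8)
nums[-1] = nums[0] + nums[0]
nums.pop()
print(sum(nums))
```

nums[-1] = nums[0]-nums[0] = 9-9 = 0 → [9, 8, 7, 0]
nums[1] = nums[-1]-nums[1] = 0-8 = -8 → [9, -8, 7, 0]
pop(1) removes -8 → [9, 7, 0]
reverse → [0, 7, 9]
insert 8 at 0 → [8, 0, 7, 9]
nums[-1] = nums[0]+nums[0] = 8+8 = 16 → [8, 0, 7, 16]
pop() removes 16 → [8, 0, 7]
sum = 15

15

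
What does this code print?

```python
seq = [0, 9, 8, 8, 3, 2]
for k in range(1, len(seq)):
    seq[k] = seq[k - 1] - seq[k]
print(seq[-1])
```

-30

k=1: seq[1] = 0-9 = -9 → [0, -9, 8, 8, 3, 2]
k=2: seq[2] = (-9)-8 = -17 → [0, -9, -17, 8, 3, 2]
k=3: seq[3] = (-17)-8 = -25 → [0, -9, -17, -25, 3, 2]
k=4: seq[4] = (-25)-3 = -28 → [0, -9, -17, -25, -28, 2]
k=5: seq[5] = (-28)-2 = -30 → [0, -9, -17, -25, -28, -30]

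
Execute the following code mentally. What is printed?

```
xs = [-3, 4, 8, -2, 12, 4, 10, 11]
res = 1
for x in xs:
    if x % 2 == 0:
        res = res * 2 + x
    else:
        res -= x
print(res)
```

x=-3: not even, res = 1-(-3) = 4
x=4: even, res = 4*2+4 = 12
x=8: even, res = 12*2+8 = 32
x=-2: even, res = 32*2+(-2) = 62
x=12: even, res = 62*2+12 = 136
x=4: even, res = 136*2+4 = 276
x=10: even, res = 276*2+10 = 562
x=11: not even, res = 562-11 = 551

551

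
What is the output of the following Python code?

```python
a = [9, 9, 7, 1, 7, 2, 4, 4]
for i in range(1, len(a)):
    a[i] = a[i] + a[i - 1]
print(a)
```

[9, 18, 25, 26, 33, 35, 39, 43]

i=1: a[1] = 9+9 = 18 → [9, 18, 7, 1, 7, 2, 4, 4]
i=2: a[2] = 7+18 = 25 → [9, 18, 25, 1, 7, 2, 4, 4]
i=3: a[3] = 1+25 = 26 → [9, 18, 25, 26, 7, 2, 4, 4]
i=4: a[4] = 7+26 = 33 → [9, 18, 25, 26, 33, 2, 4, 4]
i=5: a[5] = 2+33 = 35 → [9, 18, 25, 26, 33, 35, 4, 4]
i=6: a[6] = 4+35 = 39 → [9, 18, 25, 26, 33, 35, 39, 4]
i=7: a[7] = 4+39 = 43 → [9, 18, 25, 26, 33, 35, 39, 43]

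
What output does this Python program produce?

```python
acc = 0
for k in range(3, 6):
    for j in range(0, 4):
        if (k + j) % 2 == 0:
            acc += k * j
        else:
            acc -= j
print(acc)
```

32

k=3,j=0: odd sum, acc = 0-0 = 0
k=3,j=1: even sum, acc = 0+3 = 3
k=3,j=2: odd sum, acc = 3-2 = 1
k=3,j=3: even sum, acc = 1+9 = 10
k=4,j=0: even sum, acc = 10+0 = 10
k=4,j=1: odd sum, acc = 10-1 = 9
k=4,j=2: even sum, acc = 9+8 = 17
k=4,j=3: odd sum, acc = 17-3 = 14
k=5,j=0: odd sum, acc = 14-0 = 14
k=5,j=1: even sum, acc = 14+5 = 19
k=5,j=2: odd sum, acc = 19-2 = 17
k=5,j=3: even sum, acc = 17+15 = 32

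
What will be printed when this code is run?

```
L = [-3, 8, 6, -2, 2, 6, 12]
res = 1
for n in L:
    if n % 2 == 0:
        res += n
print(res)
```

n=-3: not even
n=8: even, res = 1+8 = 9
n=6: even, res = 9+6 = 15
n=-2: even, res = 15+(-2) = 13
n=2: even, res = 13+2 = 15
n=6: even, res = 15+6 = 21
n=12: even, res = 21+12 = 33

33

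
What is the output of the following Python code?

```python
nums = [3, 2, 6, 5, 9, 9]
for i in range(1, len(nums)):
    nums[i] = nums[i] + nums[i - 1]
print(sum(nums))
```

i=1: nums[1] = 2+3 = 5 → [3, 5, 6, 5, 9, 9]
i=2: nums[2] = 6+5 = 11 → [3, 5, 11, 5, 9, 9]
i=3: nums[3] = 5+11 = 16 → [3, 5, 11, 16, 9, 9]
i=4: nums[4] = 9+16 = 25 → [3, 5, 11, 16, 25, 9]
i=5: nums[5] = 9+25 = 34 → [3, 5, 11, 16, 25, 34]
sum = 94

94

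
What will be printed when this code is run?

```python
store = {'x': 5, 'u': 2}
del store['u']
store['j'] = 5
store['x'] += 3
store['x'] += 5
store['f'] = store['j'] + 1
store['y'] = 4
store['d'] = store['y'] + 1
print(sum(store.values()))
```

del 'u' → {'x': 5}
store['j'] = 5 → {'x': 5, 'j': 5}
store['x'] = 5+3 = 8 → {'x': 8, 'j': 5}
store['x'] = 8+5 = 13 → {'x': 13, 'j': 5}
store['f'] = store['j']+1 = 6 → {'x': 13, 'j': 5, 'f': 6}
store['y'] = 4 → {'x': 13, 'j': 5, 'f': 6, 'y': 4}
store['d'] = store['y']+1 = 5 → {'x': 13, 'j': 5, 'f': 6, 'y': 4, 'd': 5}
sum of values = 33

33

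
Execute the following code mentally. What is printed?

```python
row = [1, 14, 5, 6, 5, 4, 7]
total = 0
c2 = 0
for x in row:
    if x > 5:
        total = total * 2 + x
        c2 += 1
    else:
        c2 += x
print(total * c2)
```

x=1: not >5; c2=1
x=14: >5, total = 0*2+14 = 14; c2=2
x=5: not >5; c2=7
x=6: >5, total = 14*2+6 = 34; c2=8
x=5: not >5; c2=13
x=4: not >5; c2=17
x=7: >5, total = 34*2+7 = 75; c2=18
total*c2 = 75*18 = 1350

1350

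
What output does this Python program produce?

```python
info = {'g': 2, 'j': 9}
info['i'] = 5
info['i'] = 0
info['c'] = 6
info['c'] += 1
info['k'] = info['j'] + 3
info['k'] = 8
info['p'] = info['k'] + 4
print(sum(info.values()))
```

info['i'] = 5 → {'g': 2, 'j': 9, 'i': 5}
info['i'] = 0 → {'g': 2, 'j': 9, 'i': 0}
info['c'] = 6 → {'g': 2, 'j': 9, 'i': 0, 'c': 6}
info['c'] = 6+1 = 7 → {'g': 2, 'j': 9, 'i': 0, 'c': 7}
info['k'] = info['j']+3 = 12 → {'g': 2, 'j': 9, 'i': 0, 'c': 7, 'k': 12}
info['k'] = 8 → {'g': 2, 'j': 9, 'i': 0, 'c': 7, 'k': 8}
info['p'] = info['k']+4 = 12 → {'g': 2, 'j': 9, 'i': 0, 'c': 7, 'k': 8, 'p': 12}
sum of values = 38

38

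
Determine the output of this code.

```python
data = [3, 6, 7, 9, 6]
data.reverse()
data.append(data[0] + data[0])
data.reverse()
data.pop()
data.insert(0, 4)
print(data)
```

reverse → [6, 9, 7, 6, 3]
append data[0]+data[0] = 6+6 = 12 → [6, 9, 7, 6, 3, 12]
reverse → [12, 3, 6, 7, 9, 6]
pop() removes 6 → [12, 3, 6, 7, 9]
insert 4 at 0 → [4, 12, 3, 6, 7, 9]

[4, 12, 3, 6, 7, 9]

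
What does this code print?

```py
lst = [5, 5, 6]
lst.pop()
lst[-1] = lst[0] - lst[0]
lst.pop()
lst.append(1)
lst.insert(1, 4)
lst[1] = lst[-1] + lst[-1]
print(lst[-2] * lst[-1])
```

pop() removes 6 → [5, 5]
lst[-1] = lst[0]-lst[0] = 5-5 = 0 → [5, 0]
pop() removes 0 → [5]
append 1 → [5, 1]
insert 4 at 1 → [5, 4, 1]
lst[1] = lst[-1]+lst[-1] = 1+1 = 2 → [5, 2, 1]
lst[-2]*lst[-1] = 2*1 = 2

2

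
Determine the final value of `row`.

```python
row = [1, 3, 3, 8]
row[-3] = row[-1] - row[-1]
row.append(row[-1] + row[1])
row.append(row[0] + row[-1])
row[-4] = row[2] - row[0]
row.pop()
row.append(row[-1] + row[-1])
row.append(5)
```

[1, 0, 2, 8, 8, 16, 5]

row[-3] = row[-1]-row[-1] = 8-8 = 0 → [1, 0, 3, 8]
append row[-1]+row[1] = 8+0 = 8 → [1, 0, 3, 8, 8]
append row[0]+row[-1] = 1+8 = 9 → [1, 0, 3, 8, 8, 9]
row[-4] = row[2]-row[0] = 3-1 = 2 → [1, 0, 2, 8, 8, 9]
pop() removes 9 → [1, 0, 2, 8, 8]
append row[-1]+row[-1] = 8+8 = 16 → [1, 0, 2, 8, 8, 16]
append 5 → [1, 0, 2, 8, 8, 16, 5]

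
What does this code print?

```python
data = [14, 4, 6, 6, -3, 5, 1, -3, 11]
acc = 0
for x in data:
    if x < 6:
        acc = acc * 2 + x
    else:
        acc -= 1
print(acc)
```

-6

x=14: not <6, acc = 0-1 = -1
x=4: <6, acc = (-1)*2+4 = 2
x=6: not <6, acc = 2-1 = 1
x=6: not <6, acc = 1-1 = 0
x=-3: <6, acc = 0*2+(-3) = -3
x=5: <6, acc = (-3)*2+5 = -1
x=1: <6, acc = (-1)*2+1 = -1
x=-3: <6, acc = (-1)*2+(-3) = -5
x=11: not <6, acc = (-5)-1 = -6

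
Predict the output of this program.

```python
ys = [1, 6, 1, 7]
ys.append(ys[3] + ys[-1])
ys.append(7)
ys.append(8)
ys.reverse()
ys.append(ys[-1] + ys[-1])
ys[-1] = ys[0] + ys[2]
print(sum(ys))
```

append ys[3]+ys[-1] = 7+7 = 14 → [1, 6, 1, 7, 14]
append 7 → [1, 6, 1, 7, 14, 7]
append 8 → [1, 6, 1, 7, 14, 7, 8]
reverse → [8, 7, 14, 7, 1, 6, 1]
append ys[-1]+ys[-1] = 1+1 = 2 → [8, 7, 14, 7, 1, 6, 1, 2]
ys[-1] = ys[0]+ys[2] = 8+14 = 22 → [8, 7, 14, 7, 1, 6, 1, 22]
sum = 66

66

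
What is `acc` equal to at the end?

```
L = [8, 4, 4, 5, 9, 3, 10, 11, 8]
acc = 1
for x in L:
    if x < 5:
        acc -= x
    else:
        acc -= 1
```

x=8: not <5, acc = 1-1 = 0
x=4: <5, acc = 0-4 = -4
x=4: <5, acc = (-4)-4 = -8
x=5: not <5, acc = (-8)-1 = -9
x=9: not <5, acc = (-9)-1 = -10
x=3: <5, acc = (-10)-3 = -13
x=10: not <5, acc = (-13)-1 = -14
x=11: not <5, acc = (-14)-1 = -15
x=8: not <5, acc = (-15)-1 = -16

-16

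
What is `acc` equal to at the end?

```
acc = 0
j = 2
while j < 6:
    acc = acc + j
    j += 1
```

14

j=2: acc = 0+2 = 2
j=3: acc = 2+3 = 5
j=4: acc = 5+4 = 9
j=5: acc = 9+5 = 14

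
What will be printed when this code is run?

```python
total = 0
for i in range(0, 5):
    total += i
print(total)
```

10

i=0: total = 0+0 = 0
i=1: total = 0+1 = 1
i=2: total = 1+2 = 3
i=3: total = 3+3 = 6
i=4: total = 6+4 = 10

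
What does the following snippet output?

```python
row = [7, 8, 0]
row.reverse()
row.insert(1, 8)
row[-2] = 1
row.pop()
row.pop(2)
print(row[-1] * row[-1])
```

64

reverse → [0, 8, 7]
insert 8 at 1 → [0, 8, 8, 7]
row[-2] = 1 → [0, 8, 1, 7]
pop() removes 7 → [0, 8, 1]
pop(2) removes 1 → [0, 8]
row[-1]*row[-1] = 8*8 = 64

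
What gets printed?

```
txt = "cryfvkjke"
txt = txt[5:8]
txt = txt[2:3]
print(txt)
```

k

slice [5:8] → 'kjk'
slice [2:3] → 'k'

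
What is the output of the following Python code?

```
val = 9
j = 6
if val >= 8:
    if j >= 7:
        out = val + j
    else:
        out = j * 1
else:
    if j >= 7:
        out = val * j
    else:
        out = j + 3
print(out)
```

val=9, j=6
val >= 8 is True; j >= 7 is False
→ out = j * 1 = 6

6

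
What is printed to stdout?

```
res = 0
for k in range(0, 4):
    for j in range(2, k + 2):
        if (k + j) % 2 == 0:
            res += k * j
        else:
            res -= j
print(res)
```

2

k=1,j=2: odd sum, res = 0-2 = -2
k=2,j=2: even sum, res = (-2)+4 = 2
k=2,j=3: odd sum, res = 2-3 = -1
k=3,j=2: odd sum, res = (-1)-2 = -3
k=3,j=3: even sum, res = (-3)+9 = 6
k=3,j=4: odd sum, res = 6-4 = 2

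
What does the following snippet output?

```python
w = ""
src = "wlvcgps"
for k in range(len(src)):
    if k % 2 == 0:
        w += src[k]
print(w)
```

k=0: add 'w' → 'w'
k=1: skip
k=2: add 'v' → 'wv'
k=3: skip
k=4: add 'g' → 'wvg'
k=5: skip
k=6: add 's' → 'wvgs'

wvgs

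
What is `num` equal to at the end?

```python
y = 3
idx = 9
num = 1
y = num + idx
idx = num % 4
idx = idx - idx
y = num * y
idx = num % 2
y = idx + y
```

y = 1+9 = 10
idx = 1%4 = 1
idx = 1-1 = 0
y = 1*10 = 10
idx = 1%2 = 1
y = 1+10 = 11

1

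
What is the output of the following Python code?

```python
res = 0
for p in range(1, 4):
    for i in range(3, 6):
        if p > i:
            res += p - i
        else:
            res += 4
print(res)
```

36

p=1,i=3: not 1>3, res = 0+4 = 4
p=1,i=4: not 1>4, res = 4+4 = 8
p=1,i=5: not 1>5, res = 8+4 = 12
p=2,i=3: not 2>3, res = 12+4 = 16
p=2,i=4: not 2>4, res = 16+4 = 20
p=2,i=5: not 2>5, res = 20+4 = 24
p=3,i=3: not 3>3, res = 24+4 = 28
p=3,i=4: not 3>4, res = 28+4 = 32
p=3,i=5: not 3>5, res = 32+4 = 36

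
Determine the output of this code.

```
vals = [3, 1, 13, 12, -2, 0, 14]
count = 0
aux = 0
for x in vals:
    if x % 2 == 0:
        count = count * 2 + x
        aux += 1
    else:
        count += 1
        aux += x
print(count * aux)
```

3150

x=3: not even, count = 0+1 = 1; aux=3
x=1: not even, count = 1+1 = 2; aux=4
x=13: not even, count = 2+1 = 3; aux=17
x=12: even, count = 3*2+12 = 18; aux=18
x=-2: even, count = 18*2+(-2) = 34; aux=19
x=0: even, count = 34*2+0 = 68; aux=20
x=14: even, count = 68*2+14 = 150; aux=21
count*aux = 150*21 = 3150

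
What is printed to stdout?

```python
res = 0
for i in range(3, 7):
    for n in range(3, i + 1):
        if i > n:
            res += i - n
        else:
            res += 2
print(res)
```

18

i=3,n=3: not 3>3, res = 0+2 = 2
i=4,n=3: 4>3, res = 2+1 = 3
i=4,n=4: not 4>4, res = 3+2 = 5
i=5,n=3: 5>3, res = 5+2 = 7
i=5,n=4: 5>4, res = 7+1 = 8
i=5,n=5: not 5>5, res = 8+2 = 10
i=6,n=3: 6>3, res = 10+3 = 13
i=6,n=4: 6>4, res = 13+2 = 15
i=6,n=5: 6>5, res = 15+1 = 16
i=6,n=6: not 6>6, res = 16+2 = 18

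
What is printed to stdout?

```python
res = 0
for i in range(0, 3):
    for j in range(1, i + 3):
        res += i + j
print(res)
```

i=0,j=1: res = 0+1 = 1
i=0,j=2: res = 1+2 = 3
i=1,j=1: res = 3+2 = 5
i=1,j=2: res = 5+3 = 8
i=1,j=3: res = 8+4 = 12
i=2,j=1: res = 12+3 = 15
i=2,j=2: res = 15+4 = 19
i=2,j=3: res = 19+5 = 24
i=2,j=4: res = 24+6 = 30

30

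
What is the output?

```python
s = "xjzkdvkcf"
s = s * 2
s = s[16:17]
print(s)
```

c

repeat ×2 → 'xjzkdvkcfxjzkdvkcf'
slice [16:17] → 'c'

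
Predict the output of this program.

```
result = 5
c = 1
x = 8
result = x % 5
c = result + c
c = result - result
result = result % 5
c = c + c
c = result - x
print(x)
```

result = 8%5 = 3
c = 3+1 = 4
c = 3-3 = 0
result = 3%5 = 3
c = 0+0 = 0
c = 3-8 = -5

8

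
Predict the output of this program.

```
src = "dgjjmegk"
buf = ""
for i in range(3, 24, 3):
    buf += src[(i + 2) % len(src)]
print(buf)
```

i=3: add src[5]='e' → 'e'
i=6: add src[0]='d' → 'ed'
i=9: add src[3]='j' → 'edj'
i=12: add src[6]='g' → 'edjg'
i=15: add src[1]='g' → 'edjgg'
i=18: add src[4]='m' → 'edjggm'
i=21: add src[7]='k' → 'edjggmk'

edjggmk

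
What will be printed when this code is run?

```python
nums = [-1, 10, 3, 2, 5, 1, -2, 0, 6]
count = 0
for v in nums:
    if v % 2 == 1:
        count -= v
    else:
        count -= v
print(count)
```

v=-1: odd, count = 0-(-1) = 1
v=10: not odd, count = 1-10 = -9
v=3: odd, count = (-9)-3 = -12
v=2: not odd, count = (-12)-2 = -14
v=5: odd, count = (-14)-5 = -19
v=1: odd, count = (-19)-1 = -20
v=-2: not odd, count = (-20)-(-2) = -18
v=0: not odd, count = (-18)-0 = -18
v=6: not odd, count = (-18)-6 = -24

-24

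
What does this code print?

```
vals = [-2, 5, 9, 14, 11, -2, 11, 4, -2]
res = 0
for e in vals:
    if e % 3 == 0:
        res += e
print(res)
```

e=-2: not %3==0
e=5: not %3==0
e=9: %3==0, res = 0+9 = 9
e=14: not %3==0
e=11: not %3==0
e=-2: not %3==0
e=11: not %3==0
e=4: not %3==0
e=-2: not %3==0

9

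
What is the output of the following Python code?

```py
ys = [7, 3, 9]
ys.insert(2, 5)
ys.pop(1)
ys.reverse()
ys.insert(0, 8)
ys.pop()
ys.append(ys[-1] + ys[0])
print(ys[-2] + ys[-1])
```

18

insert 5 at 2 → [7, 3, 5, 9]
pop(1) removes 3 → [7, 5, 9]
reverse → [9, 5, 7]
insert 8 at 0 → [8, 9, 5, 7]
pop() removes 7 → [8, 9, 5]
append ys[-1]+ys[0] = 5+8 = 13 → [8, 9, 5, 13]
ys[-2]+ys[-1] = 5+13 = 18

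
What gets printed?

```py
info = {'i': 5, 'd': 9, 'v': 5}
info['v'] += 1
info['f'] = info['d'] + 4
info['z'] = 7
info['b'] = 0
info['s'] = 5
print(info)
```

info['v'] = 5+1 = 6 → {'i': 5, 'd': 9, 'v': 6}
info['f'] = info['d']+4 = 13 → {'i': 5, 'd': 9, 'v': 6, 'f': 13}
info['z'] = 7 → {'i': 5, 'd': 9, 'v': 6, 'f': 13, 'z': 7}
info['b'] = 0 → {'i': 5, 'd': 9, 'v': 6, 'f': 13, 'z': 7, 'b': 0}
info['s'] = 5 → {'i': 5, 'd': 9, 'v': 6, 'f': 13, 'z': 7, 'b': 0, 's': 5}

{'i': 5, 'd': 9, 'v': 6, 'f': 13, 'z': 7, 'b': 0, 's': 5}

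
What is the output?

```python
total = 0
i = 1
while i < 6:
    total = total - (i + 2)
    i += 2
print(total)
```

-15

i=1: total = 0-3 = -3
i=3: total = (-3)-5 = -8
i=5: total = (-8)-7 = -15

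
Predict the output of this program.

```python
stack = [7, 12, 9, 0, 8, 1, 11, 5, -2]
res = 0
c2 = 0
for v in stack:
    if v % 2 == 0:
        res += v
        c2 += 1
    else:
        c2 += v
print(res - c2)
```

-19

v=7: not even; c2=7
v=12: even, res = 0+12 = 12; c2=8
v=9: not even; c2=17
v=0: even, res = 12+0 = 12; c2=18
v=8: even, res = 12+8 = 20; c2=19
v=1: not even; c2=20
v=11: not even; c2=31
v=5: not even; c2=36
v=-2: even, res = 20+(-2) = 18; c2=37
res-c2 = 18-37 = -19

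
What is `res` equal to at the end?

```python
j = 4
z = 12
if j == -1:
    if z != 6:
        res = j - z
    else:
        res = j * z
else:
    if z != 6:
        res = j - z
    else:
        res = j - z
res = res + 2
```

-6

j=4, z=12
j == -1 is False; z != 6 is True
→ res = j - z = -8
res = (-8)+2 = -6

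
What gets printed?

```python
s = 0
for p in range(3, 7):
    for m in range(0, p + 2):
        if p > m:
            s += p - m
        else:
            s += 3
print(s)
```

p=3,m=0: 3>0, s = 0+3 = 3
p=3,m=1: 3>1, s = 3+2 = 5
p=3,m=2: 3>2, s = 5+1 = 6
p=3,m=3: not 3>3, s = 6+3 = 9
p=3,m=4: not 3>4, s = 9+3 = 12
p=4,m=0: 4>0, s = 12+4 = 16
p=4,m=1: 4>1, s = 16+3 = 19
p=4,m=2: 4>2, s = 19+2 = 21
p=4,m=3: 4>3, s = 21+1 = 22
p=4,m=4: not 4>4, s = 22+3 = 25
p=4,m=5: not 4>5, s = 25+3 = 28
p=5,m=0: 5>0, s = 28+5 = 33
p=5,m=1: 5>1, s = 33+4 = 37
p=5,m=2: 5>2, s = 37+3 = 40
p=5,m=3: 5>3, s = 40+2 = 42
p=5,m=4: 5>4, s = 42+1 = 43
p=5,m=5: not 5>5, s = 43+3 = 46
p=5,m=6: not 5>6, s = 46+3 = 49
p=6,m=0: 6>0, s = 49+6 = 55
p=6,m=1: 6>1, s = 55+5 = 60
p=6,m=2: 6>2, s = 60+4 = 64
p=6,m=3: 6>3, s = 64+3 = 67
p=6,m=4: 6>4, s = 67+2 = 69
p=6,m=5: 6>5, s = 69+1 = 70
p=6,m=6: not 6>6, s = 70+3 = 73
p=6,m=7: not 6>7, s = 73+3 = 76

76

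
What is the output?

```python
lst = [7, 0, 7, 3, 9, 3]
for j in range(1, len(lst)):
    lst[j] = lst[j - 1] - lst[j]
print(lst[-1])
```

j=1: lst[1] = 7-0 = 7 → [7, 7, 7, 3, 9, 3]
j=2: lst[2] = 7-7 = 0 → [7, 7, 0, 3, 9, 3]
j=3: lst[3] = 0-3 = -3 → [7, 7, 0, -3, 9, 3]
j=4: lst[4] = (-3)-9 = -12 → [7, 7, 0, -3, -12, 3]
j=5: lst[5] = (-12)-3 = -15 → [7, 7, 0, -3, -12, -15]

-15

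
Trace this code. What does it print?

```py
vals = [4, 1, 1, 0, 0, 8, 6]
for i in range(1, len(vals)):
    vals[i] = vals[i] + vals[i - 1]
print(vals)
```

i=1: vals[1] = 1+4 = 5 → [4, 5, 1, 0, 0, 8, 6]
i=2: vals[2] = 1+5 = 6 → [4, 5, 6, 0, 0, 8, 6]
i=3: vals[3] = 0+6 = 6 → [4, 5, 6, 6, 0, 8, 6]
i=4: vals[4] = 0+6 = 6 → [4, 5, 6, 6, 6, 8, 6]
i=5: vals[5] = 8+6 = 14 → [4, 5, 6, 6, 6, 14, 6]
i=6: vals[6] = 6+14 = 20 → [4, 5, 6, 6, 6, 14, 20]

[4, 5, 6, 6, 6, 14, 20]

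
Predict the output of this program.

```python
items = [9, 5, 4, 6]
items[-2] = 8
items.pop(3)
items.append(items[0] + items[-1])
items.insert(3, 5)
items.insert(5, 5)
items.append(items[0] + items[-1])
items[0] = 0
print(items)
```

items[-2] = 8 → [9, 5, 8, 6]
pop(3) removes 6 → [9, 5, 8]
append items[0]+items[-1] = 9+8 = 17 → [9, 5, 8, 17]
insert 5 at 3 → [9, 5, 8, 5, 17]
insert 5 at 5 → [9, 5, 8, 5, 17, 5]
append items[0]+items[-1] = 9+5 = 14 → [9, 5, 8, 5, 17, 5, 14]
items[0] = 0 → [0, 5, 8, 5, 17, 5, 14]

[0, 5, 8, 5, 17, 5, 14]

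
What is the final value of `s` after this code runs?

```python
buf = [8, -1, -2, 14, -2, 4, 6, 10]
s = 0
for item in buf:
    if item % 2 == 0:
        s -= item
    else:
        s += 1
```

-37

item=8: even, s = 0-8 = -8
item=-1: not even, s = (-8)+1 = -7
item=-2: even, s = (-7)-(-2) = -5
item=14: even, s = (-5)-14 = -19
item=-2: even, s = (-19)-(-2) = -17
item=4: even, s = (-17)-4 = -21
item=6: even, s = (-21)-6 = -27
item=10: even, s = (-27)-10 = -37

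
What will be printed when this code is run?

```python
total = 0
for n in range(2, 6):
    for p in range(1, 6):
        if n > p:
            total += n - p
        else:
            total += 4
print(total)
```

n=2,p=1: 2>1, total = 0+1 = 1
n=2,p=2: not 2>2, total = 1+4 = 5
n=2,p=3: not 2>3, total = 5+4 = 9
n=2,p=4: not 2>4, total = 9+4 = 13
n=2,p=5: not 2>5, total = 13+4 = 17
n=3,p=1: 3>1, total = 17+2 = 19
n=3,p=2: 3>2, total = 19+1 = 20
n=3,p=3: not 3>3, total = 20+4 = 24
n=3,p=4: not 3>4, total = 24+4 = 28
n=3,p=5: not 3>5, total = 28+4 = 32
n=4,p=1: 4>1, total = 32+3 = 35
n=4,p=2: 4>2, total = 35+2 = 37
n=4,p=3: 4>3, total = 37+1 = 38
n=4,p=4: not 4>4, total = 38+4 = 42
n=4,p=5: not 4>5, total = 42+4 = 46
n=5,p=1: 5>1, total = 46+4 = 50
n=5,p=2: 5>2, total = 50+3 = 53
n=5,p=3: 5>3, total = 53+2 = 55
n=5,p=4: 5>4, total = 55+1 = 56
n=5,p=5: not 5>5, total = 56+4 = 60

60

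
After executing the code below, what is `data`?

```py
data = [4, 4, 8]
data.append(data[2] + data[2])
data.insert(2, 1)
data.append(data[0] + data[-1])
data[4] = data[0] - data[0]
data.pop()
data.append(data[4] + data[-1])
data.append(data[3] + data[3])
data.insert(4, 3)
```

append data[2]+data[2] = 8+8 = 16 → [4, 4, 8, 16]
insert 1 at 2 → [4, 4, 1, 8, 16]
append data[0]+data[-1] = 4+16 = 20 → [4, 4, 1, 8, 16, 20]
data[4] = data[0]-data[0] = 4-4 = 0 → [4, 4, 1, 8, 0, 20]
pop() removes 20 → [4, 4, 1, 8, 0]
append data[4]+data[-1] = 0+0 = 0 → [4, 4, 1, 8, 0, 0]
append data[3]+data[3] = 8+8 = 16 → [4, 4, 1, 8, 0, 0, 16]
insert 3 at 4 → [4, 4, 1, 8, 3, 0, 0, 16]

[4, 4, 1, 8, 3, 0, 0, 16]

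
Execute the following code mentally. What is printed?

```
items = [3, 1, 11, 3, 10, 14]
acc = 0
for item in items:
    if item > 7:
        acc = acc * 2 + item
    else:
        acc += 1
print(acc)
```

item=3: not >7, acc = 0+1 = 1
item=1: not >7, acc = 1+1 = 2
item=11: >7, acc = 2*2+11 = 15
item=3: not >7, acc = 15+1 = 16
item=10: >7, acc = 16*2+10 = 42
item=14: >7, acc = 42*2+14 = 98

98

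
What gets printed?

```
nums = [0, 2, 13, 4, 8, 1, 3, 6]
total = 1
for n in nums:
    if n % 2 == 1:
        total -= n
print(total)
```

n=0: not odd
n=2: not odd
n=13: odd, total = 1-13 = -12
n=4: not odd
n=8: not odd
n=1: odd, total = (-12)-1 = -13
n=3: odd, total = (-13)-3 = -16
n=6: not odd

-16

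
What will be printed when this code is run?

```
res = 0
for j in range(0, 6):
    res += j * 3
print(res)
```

j=0: res = 0+0*3 = 0
j=1: res = 0+1*3 = 3
j=2: res = 3+2*3 = 9
j=3: res = 9+3*3 = 18
j=4: res = 18+4*3 = 30
j=5: res = 30+5*3 = 45

45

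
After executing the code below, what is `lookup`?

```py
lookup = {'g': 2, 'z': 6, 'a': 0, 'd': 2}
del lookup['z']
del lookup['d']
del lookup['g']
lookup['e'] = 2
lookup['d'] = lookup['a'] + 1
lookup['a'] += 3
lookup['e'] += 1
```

del 'z' → {'g': 2, 'a': 0, 'd': 2}
del 'd' → {'g': 2, 'a': 0}
del 'g' → {'a': 0}
lookup['e'] = 2 → {'a': 0, 'e': 2}
lookup['d'] = lookup['a']+1 = 1 → {'a': 0, 'e': 2, 'd': 1}
lookup['a'] = 0+3 = 3 → {'a': 3, 'e': 2, 'd': 1}
lookup['e'] = 2+1 = 3 → {'a': 3, 'e': 3, 'd': 1}

{'a': 3, 'e': 3, 'd': 1}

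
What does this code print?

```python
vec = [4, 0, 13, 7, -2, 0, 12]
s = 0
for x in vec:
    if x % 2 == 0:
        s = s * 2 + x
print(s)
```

x=4: even, s = 0*2+4 = 4
x=0: even, s = 4*2+0 = 8
x=13: not even
x=7: not even
x=-2: even, s = 8*2+(-2) = 14
x=0: even, s = 14*2+0 = 28
x=12: even, s = 28*2+12 = 68

68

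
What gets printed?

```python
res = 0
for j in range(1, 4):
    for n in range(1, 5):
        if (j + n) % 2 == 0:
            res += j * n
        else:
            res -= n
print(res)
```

j=1,n=1: even sum, res = 0+1 = 1
j=1,n=2: odd sum, res = 1-2 = -1
j=1,n=3: even sum, res = (-1)+3 = 2
j=1,n=4: odd sum, res = 2-4 = -2
j=2,n=1: odd sum, res = (-2)-1 = -3
j=2,n=2: even sum, res = (-3)+4 = 1
j=2,n=3: odd sum, res = 1-3 = -2
j=2,n=4: even sum, res = (-2)+8 = 6
j=3,n=1: even sum, res = 6+3 = 9
j=3,n=2: odd sum, res = 9-2 = 7
j=3,n=3: even sum, res = 7+9 = 16
j=3,n=4: odd sum, res = 16-4 = 12

12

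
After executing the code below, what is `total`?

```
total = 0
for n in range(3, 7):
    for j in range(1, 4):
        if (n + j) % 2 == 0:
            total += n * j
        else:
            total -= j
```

n=3,j=1: even sum, total = 0+3 = 3
n=3,j=2: odd sum, total = 3-2 = 1
n=3,j=3: even sum, total = 1+9 = 10
n=4,j=1: odd sum, total = 10-1 = 9
n=4,j=2: even sum, total = 9+8 = 17
n=4,j=3: odd sum, total = 17-3 = 14
n=5,j=1: even sum, total = 14+5 = 19
n=5,j=2: odd sum, total = 19-2 = 17
n=5,j=3: even sum, total = 17+15 = 32
n=6,j=1: odd sum, total = 32-1 = 31
n=6,j=2: even sum, total = 31+12 = 43
n=6,j=3: odd sum, total = 43-3 = 40

40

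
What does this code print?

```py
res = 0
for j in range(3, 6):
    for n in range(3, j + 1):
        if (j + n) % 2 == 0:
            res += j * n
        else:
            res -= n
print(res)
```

58

j=3,n=3: even sum, res = 0+9 = 9
j=4,n=3: odd sum, res = 9-3 = 6
j=4,n=4: even sum, res = 6+16 = 22
j=5,n=3: even sum, res = 22+15 = 37
j=5,n=4: odd sum, res = 37-4 = 33
j=5,n=5: even sum, res = 33+25 = 58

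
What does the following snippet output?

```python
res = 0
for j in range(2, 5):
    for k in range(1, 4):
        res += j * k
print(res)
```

j=2,k=1: res = 0+2 = 2
j=2,k=2: res = 2+4 = 6
j=2,k=3: res = 6+6 = 12
j=3,k=1: res = 12+3 = 15
j=3,k=2: res = 15+6 = 21
j=3,k=3: res = 21+9 = 30
j=4,k=1: res = 30+4 = 34
j=4,k=2: res = 34+8 = 42
j=4,k=3: res = 42+12 = 54

54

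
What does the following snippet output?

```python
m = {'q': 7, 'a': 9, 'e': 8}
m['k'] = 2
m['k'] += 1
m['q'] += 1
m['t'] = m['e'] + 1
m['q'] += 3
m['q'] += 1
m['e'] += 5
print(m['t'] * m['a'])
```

81

m['k'] = 2 → {'q': 7, 'a': 9, 'e': 8, 'k': 2}
m['k'] = 2+1 = 3 → {'q': 7, 'a': 9, 'e': 8, 'k': 3}
m['q'] = 7+1 = 8 → {'q': 8, 'a': 9, 'e': 8, 'k': 3}
m['t'] = m['e']+1 = 9 → {'q': 8, 'a': 9, 'e': 8, 'k': 3, 't': 9}
m['q'] = 8+3 = 11 → {'q': 11, 'a': 9, 'e': 8, 'k': 3, 't': 9}
m['q'] = 11+1 = 12 → {'q': 12, 'a': 9, 'e': 8, 'k': 3, 't': 9}
m['e'] = 8+5 = 13 → {'q': 12, 'a': 9, 'e': 13, 'k': 3, 't': 9}
m['t']*m['a'] = 9*9 = 81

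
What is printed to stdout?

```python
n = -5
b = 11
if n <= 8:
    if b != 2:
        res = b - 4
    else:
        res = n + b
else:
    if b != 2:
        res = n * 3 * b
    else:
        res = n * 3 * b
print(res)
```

n=-5, b=11
n <= 8 is True; b != 2 is True
→ res = b - 4 = 7

7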